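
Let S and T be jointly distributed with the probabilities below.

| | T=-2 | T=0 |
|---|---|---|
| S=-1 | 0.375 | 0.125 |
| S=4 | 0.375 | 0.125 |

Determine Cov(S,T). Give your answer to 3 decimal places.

E[S] = 1.5,  E[T] = -1.5
E[ST] = -2.25
Cov(S,T) = E[ST] − E[S]E[T] = -2.25 − (1.5)(-1.5) = 0

0.000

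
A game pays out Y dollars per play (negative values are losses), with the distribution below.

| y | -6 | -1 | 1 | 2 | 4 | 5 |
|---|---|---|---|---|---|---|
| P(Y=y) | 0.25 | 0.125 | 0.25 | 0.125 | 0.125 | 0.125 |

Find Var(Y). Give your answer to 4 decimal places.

15.0000

E[Y] = (-6)(0.25) + (-1)(0.125) + (1)(0.25) + (2)(0.125) + (4)(0.125) + (5)(0.125) = 0
E[Y²] = (-6)²(0.25) + (-1)²(0.125) + (1)²(0.25) + (2)²(0.125) + (4)²(0.125) + (5)²(0.125) = 15
Var(Y) = E[Y²] − (E[Y])² = 15 − (0)² = 15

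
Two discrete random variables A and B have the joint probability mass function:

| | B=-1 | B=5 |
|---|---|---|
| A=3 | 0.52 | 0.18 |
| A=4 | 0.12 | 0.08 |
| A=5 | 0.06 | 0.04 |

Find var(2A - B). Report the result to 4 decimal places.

8.3600

E[A] = 3.4,  E[B] = 0.8,  E[AB] = 2.96
var(A) = 12 − (3.4)² = 0.44;  var(B) = 8.2 − (0.8)² = 7.56
Cov(A,B) = 2.96 − (3.4)(0.8) = 0.24
var(2A - B) = (2)²·0.44 + (-1)²·7.56 + 2·(2)·(-1)·0.24 = 8.36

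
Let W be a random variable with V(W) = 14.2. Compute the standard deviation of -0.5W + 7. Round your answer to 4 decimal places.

1.8841

V(-0.5W + 7) = (-0.5)²·14.2 = 3.55
sd(-0.5W + 7) = √3.55 ≈ 1.8841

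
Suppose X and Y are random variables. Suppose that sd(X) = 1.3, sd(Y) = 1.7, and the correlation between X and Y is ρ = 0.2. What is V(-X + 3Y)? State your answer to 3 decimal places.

V(X) = (1.3)² = 1.69;  V(Y) = (1.7)² = 2.89
Cov(X,Y) = ρ·sd(X)·sd(Y) = 0.2·1.3·1.7 = 0.442
V(-X + 3Y) = (-1)²·V(X) + (3)²·V(Y) + 2·(-1)·(3)·Cov(X,Y)
= 1·1.69 + 9·2.89 + -6·0.442 = 25.048

25.048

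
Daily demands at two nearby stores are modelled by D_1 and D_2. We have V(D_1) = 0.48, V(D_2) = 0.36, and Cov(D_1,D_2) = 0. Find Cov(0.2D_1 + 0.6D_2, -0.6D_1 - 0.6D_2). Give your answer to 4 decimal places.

-0.1872

Cov(0.2D_1 + 0.6D_2, -0.6D_1 - 0.6D_2) = (0.2)(-0.6)V(D_1) + (0.6)(-0.6)V(D_2) + [(0.2)(-0.6) + (0.6)(-0.6)]Cov(D_1,D_2)
= -0.12·0.48 + -0.36·0.36 + -0.48·0 = -0.1872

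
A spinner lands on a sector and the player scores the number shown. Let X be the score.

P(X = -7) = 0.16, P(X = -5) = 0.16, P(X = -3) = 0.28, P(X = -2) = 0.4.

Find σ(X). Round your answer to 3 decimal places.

E[X] = (-7)(0.16) + (-5)(0.16) + (-3)(0.28) + (-2)(0.4) = -3.56
E[X²] = (-7)²(0.16) + (-5)²(0.16) + (-3)²(0.28) + (-2)²(0.4) = 15.96
V(X) = E[X²] − (E[X])² = 15.96 − (-3.56)² = 3.2864
σ(X) = √3.2864 ≈ 1.813

1.813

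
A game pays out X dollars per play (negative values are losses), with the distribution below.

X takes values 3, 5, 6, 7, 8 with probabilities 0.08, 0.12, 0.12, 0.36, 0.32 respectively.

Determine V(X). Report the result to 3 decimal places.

2.070

E[X] = (3)(0.08) + (5)(0.12) + (6)(0.12) + (7)(0.36) + (8)(0.32) = 6.64
E[X²] = (3)²(0.08) + (5)²(0.12) + (6)²(0.12) + (7)²(0.36) + (8)²(0.32) = 46.16
V(X) = E[X²] − (E[X])² = 46.16 − (6.64)² = 2.0704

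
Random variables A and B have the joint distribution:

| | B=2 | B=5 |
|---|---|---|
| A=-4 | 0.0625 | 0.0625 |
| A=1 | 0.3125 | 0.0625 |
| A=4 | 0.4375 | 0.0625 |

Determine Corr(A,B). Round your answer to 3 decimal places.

E[A] = 1.875,  E[B] = 2.5625
E[AB] = 3.9375
cov(A,B) = E[AB] − E[A]E[B] = 3.9375 − (1.875)(2.5625) = -0.8671875
Var(A) = 6.859375,  Var(B) = 1.37109375
ρ = -0.8671875 / √(6.859375·1.37109375) ≈ -0.283

-0.283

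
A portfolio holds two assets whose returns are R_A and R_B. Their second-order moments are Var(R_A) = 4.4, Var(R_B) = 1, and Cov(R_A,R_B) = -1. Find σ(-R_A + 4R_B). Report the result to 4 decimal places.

Var(-R_A + 4R_B) = (-1)²·Var(R_A) + (4)²·Var(R_B) + 2·(-1)·(4)·Cov(R_A,R_B)
= 1·4.4 + 16·1 + -8·-1 = 28.4
σ(-R_A + 4R_B) = √28.4 ≈ 5.3292

5.3292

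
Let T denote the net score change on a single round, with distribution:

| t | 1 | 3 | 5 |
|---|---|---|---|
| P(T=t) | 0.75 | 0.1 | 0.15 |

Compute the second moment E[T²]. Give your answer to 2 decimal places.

E[T²] = (1)²(0.75) + (3)²(0.1) + (5)²(0.15) = 5.4

5.40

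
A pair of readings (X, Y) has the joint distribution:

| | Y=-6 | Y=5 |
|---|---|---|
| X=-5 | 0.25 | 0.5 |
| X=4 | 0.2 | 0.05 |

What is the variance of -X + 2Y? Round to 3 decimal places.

169.628

E[X] = -2.75,  E[Y] = 0.05,  E[XY] = -8.8
var(X) = 22.75 − (-2.75)² = 15.1875;  var(Y) = 29.95 − (0.05)² = 29.9475
Cov(X,Y) = -8.8 − (-2.75)(0.05) = -8.6625
var(-X + 2Y) = (-1)²·15.1875 + (2)²·29.9475 + 2·(-1)·(2)·-8.6625 = 169.6275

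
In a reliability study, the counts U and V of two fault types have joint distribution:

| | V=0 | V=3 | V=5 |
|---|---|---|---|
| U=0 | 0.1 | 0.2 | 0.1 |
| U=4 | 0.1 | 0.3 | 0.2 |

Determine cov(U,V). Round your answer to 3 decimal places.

0.400

E[U] = 2.4,  E[V] = 3
E[UV] = 7.6
cov(U,V) = E[UV] − E[U]E[V] = 7.6 − (2.4)(3) = 0.4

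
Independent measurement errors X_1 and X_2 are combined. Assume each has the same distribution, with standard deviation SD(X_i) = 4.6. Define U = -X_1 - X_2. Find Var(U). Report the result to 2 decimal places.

Var(X_i) = (4.6)² = 21.16
By independence, Var(U) = (-1)²Var(X_1) + (-1)²Var(X_2)
= (-1)²·21.16 + (-1)²·21.16 = 42.32

42.32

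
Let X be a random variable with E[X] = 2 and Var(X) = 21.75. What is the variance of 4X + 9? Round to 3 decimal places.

348.000

Var(4X + 9) = (4)²·Var(X) = 16·21.75 = 348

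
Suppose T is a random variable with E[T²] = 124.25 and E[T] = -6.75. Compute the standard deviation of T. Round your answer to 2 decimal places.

var(T) = 124.25 − (-6.75)² = 78.6875
SD(T) = √78.6875 ≈ 8.87

8.87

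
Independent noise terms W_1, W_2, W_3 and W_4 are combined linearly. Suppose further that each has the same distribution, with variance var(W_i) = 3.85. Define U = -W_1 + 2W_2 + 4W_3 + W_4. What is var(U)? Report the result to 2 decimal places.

By independence, var(U) = (-1)²var(W_1) + (2)²var(W_2) + (4)²var(W_3) + (1)²var(W_4)
= (-1)²·3.85 + (2)²·3.85 + (4)²·3.85 + (1)²·3.85 = 84.7

84.70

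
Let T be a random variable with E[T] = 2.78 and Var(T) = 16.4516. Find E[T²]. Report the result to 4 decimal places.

24.1800

E[T²] = Var(T) + (E[T])² = 16.4516 + (2.78)² = 24.18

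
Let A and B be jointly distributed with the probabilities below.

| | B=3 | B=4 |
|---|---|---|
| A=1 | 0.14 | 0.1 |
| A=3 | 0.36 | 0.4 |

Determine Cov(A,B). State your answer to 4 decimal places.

0.0400

E[A] = 2.52,  E[B] = 3.5
E[AB] = 8.86
Cov(A,B) = E[AB] − E[A]E[B] = 8.86 − (2.52)(3.5) = 0.04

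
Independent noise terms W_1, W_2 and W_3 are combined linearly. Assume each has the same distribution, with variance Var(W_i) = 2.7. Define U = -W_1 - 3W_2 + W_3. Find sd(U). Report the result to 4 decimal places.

5.4498

By independence, Var(U) = (-1)²Var(W_1) + (-3)²Var(W_2) + (1)²Var(W_3)
= (-1)²·2.7 + (-3)²·2.7 + (1)²·2.7 = 29.7
sd(U) = √29.7 ≈ 5.4498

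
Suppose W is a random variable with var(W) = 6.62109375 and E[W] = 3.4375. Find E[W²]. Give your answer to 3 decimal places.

E[W²] = var(W) + (E[W])² = 6.62109375 + (3.4375)² = 18.4375

18.438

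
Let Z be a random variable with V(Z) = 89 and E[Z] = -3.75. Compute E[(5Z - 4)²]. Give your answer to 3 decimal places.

2742.563

E[5Z - 4] = 5·-3.75 − 4 = -22.75
V(5Z - 4) = (5)²·89 = 2225
E[(5Z - 4)²] = V((5Z - 4)) + (E[(5Z - 4)])² = 2225 + (-22.75)² = 2742.5625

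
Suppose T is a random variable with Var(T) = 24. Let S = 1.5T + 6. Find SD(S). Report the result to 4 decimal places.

Var(1.5T + 6) = (1.5)²·24 = 54
SD(S) = √54 ≈ 7.3485

7.3485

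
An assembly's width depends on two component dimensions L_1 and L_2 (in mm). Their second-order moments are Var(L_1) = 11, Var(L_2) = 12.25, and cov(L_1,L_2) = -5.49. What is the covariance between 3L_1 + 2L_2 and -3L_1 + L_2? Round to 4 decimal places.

-58.0300

cov(3L_1 + 2L_2, -3L_1 + L_2) = (3)(-3)Var(L_1) + (2)(1)Var(L_2) + [(3)(1) + (2)(-3)]cov(L_1,L_2)
= -9·11 + 2·12.25 + -3·-5.49 = -58.03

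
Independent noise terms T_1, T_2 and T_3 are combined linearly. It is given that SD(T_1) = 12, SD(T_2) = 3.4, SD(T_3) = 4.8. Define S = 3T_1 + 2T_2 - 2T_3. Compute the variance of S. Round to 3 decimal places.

V(T_1) = 144, V(T_2) = 11.56, V(T_3) = 23.04
By independence, V(S) = (3)²V(T_1) + (2)²V(T_2) + (-2)²V(T_3)
= (3)²·144 + (2)²·11.56 + (-2)²·23.04 = 1434.4

1434.400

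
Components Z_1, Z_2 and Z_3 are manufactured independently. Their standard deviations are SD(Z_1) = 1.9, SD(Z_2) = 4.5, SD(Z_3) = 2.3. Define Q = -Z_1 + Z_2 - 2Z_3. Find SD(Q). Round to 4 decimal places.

V(Z_1) = 3.61, V(Z_2) = 20.25, V(Z_3) = 5.29
By independence, V(Q) = (-1)²V(Z_1) + (1)²V(Z_2) + (-2)²V(Z_3)
= (-1)²·3.61 + (1)²·20.25 + (-2)²·5.29 = 45.02
SD(Q) = √45.02 ≈ 6.7097

6.7097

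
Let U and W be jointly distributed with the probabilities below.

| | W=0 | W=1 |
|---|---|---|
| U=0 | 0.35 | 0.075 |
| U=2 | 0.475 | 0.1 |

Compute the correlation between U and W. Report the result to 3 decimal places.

-0.003

E[U] = 1.15,  E[W] = 0.175
E[UW] = 0.2
Cov(U,W) = E[UW] − E[U]E[W] = 0.2 − (1.15)(0.175) = -0.00125
var(U) = 0.9775,  var(W) = 0.144375
ρ = -0.00125 / √(0.9775·0.144375) ≈ -0.003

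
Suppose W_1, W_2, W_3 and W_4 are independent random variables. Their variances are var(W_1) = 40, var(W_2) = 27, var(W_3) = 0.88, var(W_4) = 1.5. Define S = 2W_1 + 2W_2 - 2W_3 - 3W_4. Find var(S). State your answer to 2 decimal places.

By independence, var(S) = (2)²var(W_1) + (2)²var(W_2) + (-2)²var(W_3) + (-3)²var(W_4)
= (2)²·40 + (2)²·27 + (-2)²·0.88 + (-3)²·1.5 = 285.02

285.02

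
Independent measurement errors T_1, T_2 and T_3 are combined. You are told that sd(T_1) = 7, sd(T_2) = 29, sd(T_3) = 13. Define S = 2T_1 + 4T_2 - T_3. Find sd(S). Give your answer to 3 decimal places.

117.563

Var(T_1) = 49, Var(T_2) = 841, Var(T_3) = 169
By independence, Var(S) = (2)²Var(T_1) + (4)²Var(T_2) + (-1)²Var(T_3)
= (2)²·49 + (4)²·841 + (-1)²·169 = 13821
sd(S) = √13821 ≈ 117.563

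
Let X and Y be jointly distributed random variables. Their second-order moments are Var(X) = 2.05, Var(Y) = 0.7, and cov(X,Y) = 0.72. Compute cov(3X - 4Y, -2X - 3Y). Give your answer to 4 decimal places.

-4.6200

cov(3X - 4Y, -2X - 3Y) = (3)(-2)Var(X) + (-4)(-3)Var(Y) + [(3)(-3) + (-4)(-2)]cov(X,Y)
= -6·2.05 + 12·0.7 + -1·0.72 = -4.62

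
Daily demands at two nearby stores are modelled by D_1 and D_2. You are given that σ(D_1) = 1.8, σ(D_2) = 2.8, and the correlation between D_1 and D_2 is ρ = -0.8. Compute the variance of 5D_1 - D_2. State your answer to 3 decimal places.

129.160

V(D_1) = (1.8)² = 3.24;  V(D_2) = (2.8)² = 7.84
Cov(D_1,D_2) = ρ·σ(D_1)·σ(D_2) = -0.8·1.8·2.8 = -4.032
V(5D_1 - D_2) = (5)²·V(D_1) + (-1)²·V(D_2) + 2·(5)·(-1)·Cov(D_1,D_2)
= 25·3.24 + 1·7.84 + -10·-4.032 = 129.16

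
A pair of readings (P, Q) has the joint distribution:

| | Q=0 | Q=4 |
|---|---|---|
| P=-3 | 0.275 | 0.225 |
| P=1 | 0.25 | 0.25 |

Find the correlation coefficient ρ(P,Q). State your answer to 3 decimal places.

0.050

E[P] = -1,  E[Q] = 1.9
E[PQ] = -1.7
Cov(P,Q) = E[PQ] − E[P]E[Q] = -1.7 − (-1)(1.9) = 0.2
Var(P) = 4,  Var(Q) = 3.99
ρ = 0.2 / √(4·3.99) ≈ 0.050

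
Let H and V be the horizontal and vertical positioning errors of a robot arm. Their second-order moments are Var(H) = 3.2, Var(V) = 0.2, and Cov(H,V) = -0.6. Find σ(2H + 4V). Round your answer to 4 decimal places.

2.5298

Var(2H + 4V) = (2)²·Var(H) + (4)²·Var(V) + 2·(2)·(4)·Cov(H,V)
= 4·3.2 + 16·0.2 + 16·-0.6 = 6.4
σ(2H + 4V) = √6.4 ≈ 2.5298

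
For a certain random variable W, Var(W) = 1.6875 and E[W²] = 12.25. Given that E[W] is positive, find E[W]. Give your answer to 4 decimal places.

(E[W])² = E[W²] − Var(W) = 12.25 − 1.6875 = 10.5625
E[W] = √10.5625 = 3.25

3.2500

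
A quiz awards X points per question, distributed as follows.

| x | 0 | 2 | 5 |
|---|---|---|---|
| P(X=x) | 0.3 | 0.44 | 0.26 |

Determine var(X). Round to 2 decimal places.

3.51

E[X] = (0)(0.3) + (2)(0.44) + (5)(0.26) = 2.18
E[X²] = (0)²(0.3) + (2)²(0.44) + (5)²(0.26) = 8.26
var(X) = E[X²] − (E[X])² = 8.26 − (2.18)² = 3.5076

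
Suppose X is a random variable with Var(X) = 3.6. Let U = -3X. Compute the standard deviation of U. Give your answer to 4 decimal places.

5.6921

Var(-3X) = (-3)²·3.6 = 32.4
SD(U) = √32.4 ≈ 5.6921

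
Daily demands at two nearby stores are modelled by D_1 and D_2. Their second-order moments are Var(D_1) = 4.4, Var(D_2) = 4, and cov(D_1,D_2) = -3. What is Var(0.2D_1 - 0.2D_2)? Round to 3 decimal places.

0.576

Var(0.2D_1 - 0.2D_2) = (0.2)²·Var(D_1) + (-0.2)²·Var(D_2) + 2·(0.2)·(-0.2)·cov(D_1,D_2)
= 0.04·4.4 + 0.04·4 + -0.08·-3 = 0.576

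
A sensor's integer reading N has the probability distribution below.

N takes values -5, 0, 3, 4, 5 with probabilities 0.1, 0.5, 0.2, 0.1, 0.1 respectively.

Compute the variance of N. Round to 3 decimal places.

7.400

E[N] = (-5)(0.1) + (0)(0.5) + (3)(0.2) + (4)(0.1) + (5)(0.1) = 1
E[N²] = (-5)²(0.1) + (0)²(0.5) + (3)²(0.2) + (4)²(0.1) + (5)²(0.1) = 8.4
Var(N) = E[N²] − (E[N])² = 8.4 − (1)² = 7.4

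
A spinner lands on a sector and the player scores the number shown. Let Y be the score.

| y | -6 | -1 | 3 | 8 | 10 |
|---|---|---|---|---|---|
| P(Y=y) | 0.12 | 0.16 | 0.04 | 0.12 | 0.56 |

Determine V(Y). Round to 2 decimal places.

34.88

E[Y] = (-6)(0.12) + (-1)(0.16) + (3)(0.04) + (8)(0.12) + (10)(0.56) = 5.8
E[Y²] = (-6)²(0.12) + (-1)²(0.16) + (3)²(0.04) + (8)²(0.12) + (10)²(0.56) = 68.52
V(Y) = E[Y²] − (E[Y])² = 68.52 − (5.8)² = 34.88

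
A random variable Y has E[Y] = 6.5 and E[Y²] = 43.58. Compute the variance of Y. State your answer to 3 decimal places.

1.330

V(Y) = 43.58 − (6.5)² = 1.33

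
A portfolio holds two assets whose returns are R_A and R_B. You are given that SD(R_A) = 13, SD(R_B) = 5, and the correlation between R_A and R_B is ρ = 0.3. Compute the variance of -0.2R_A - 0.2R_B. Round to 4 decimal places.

9.3200

V(R_A) = (13)² = 169;  V(R_B) = (5)² = 25
Cov(R_A,R_B) = ρ·SD(R_A)·SD(R_B) = 0.3·13·5 = 19.5
V(-0.2R_A - 0.2R_B) = (-0.2)²·V(R_A) + (-0.2)²·V(R_B) + 2·(-0.2)·(-0.2)·Cov(R_A,R_B)
= 0.04·169 + 0.04·25 + 0.08·19.5 = 9.32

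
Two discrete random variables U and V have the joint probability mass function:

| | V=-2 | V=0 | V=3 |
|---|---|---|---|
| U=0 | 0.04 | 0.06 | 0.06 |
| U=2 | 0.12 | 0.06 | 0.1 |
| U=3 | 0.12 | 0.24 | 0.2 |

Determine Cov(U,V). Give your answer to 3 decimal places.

0.035

E[U] = 2.24,  E[V] = 0.52
E[UV] = 1.2
Cov(U,V) = E[UV] − E[U]E[V] = 1.2 − (2.24)(0.52) = 0.0352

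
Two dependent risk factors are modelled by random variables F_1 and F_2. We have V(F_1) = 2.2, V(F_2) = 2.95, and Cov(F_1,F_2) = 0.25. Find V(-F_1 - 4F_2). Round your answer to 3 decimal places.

51.400

V(-F_1 - 4F_2) = (-1)²·V(F_1) + (-4)²·V(F_2) + 2·(-1)·(-4)·Cov(F_1,F_2)
= 1·2.2 + 16·2.95 + 8·0.25 = 51.4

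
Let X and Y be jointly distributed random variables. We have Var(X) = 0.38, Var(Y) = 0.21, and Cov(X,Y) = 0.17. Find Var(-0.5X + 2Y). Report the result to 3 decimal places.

0.595

Var(-0.5X + 2Y) = (-0.5)²·Var(X) + (2)²·Var(Y) + 2·(-0.5)·(2)·Cov(X,Y)
= 0.25·0.38 + 4·0.21 + -2·0.17 = 0.595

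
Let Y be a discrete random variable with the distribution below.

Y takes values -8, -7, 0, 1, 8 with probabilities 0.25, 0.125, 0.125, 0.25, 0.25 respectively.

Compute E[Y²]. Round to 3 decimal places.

38.375

E[Y²] = (-8)²(0.25) + (-7)²(0.125) + (0)²(0.125) + (1)²(0.25) + (8)²(0.25) = 38.375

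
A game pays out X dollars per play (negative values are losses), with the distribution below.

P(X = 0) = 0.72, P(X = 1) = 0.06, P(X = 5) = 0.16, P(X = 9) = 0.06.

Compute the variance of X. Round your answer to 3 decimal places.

6.960

E[X] = (0)(0.72) + (1)(0.06) + (5)(0.16) + (9)(0.06) = 1.4
E[X²] = (0)²(0.72) + (1)²(0.06) + (5)²(0.16) + (9)²(0.06) = 8.92
Var(X) = E[X²] − (E[X])² = 8.92 − (1.4)² = 6.96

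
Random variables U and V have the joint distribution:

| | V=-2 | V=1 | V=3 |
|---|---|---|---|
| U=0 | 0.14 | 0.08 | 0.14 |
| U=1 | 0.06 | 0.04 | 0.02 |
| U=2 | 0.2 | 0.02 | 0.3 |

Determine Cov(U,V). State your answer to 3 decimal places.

E[U] = 1.16,  E[V] = 0.72
E[UV] = 1.02
Cov(U,V) = E[UV] − E[U]E[V] = 1.02 − (1.16)(0.72) = 0.1848

0.185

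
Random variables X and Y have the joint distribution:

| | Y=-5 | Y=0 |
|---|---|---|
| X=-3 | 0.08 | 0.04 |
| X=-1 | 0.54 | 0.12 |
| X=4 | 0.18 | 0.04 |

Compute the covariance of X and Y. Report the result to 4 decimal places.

E[X] = -0.14,  E[Y] = -4
E[XY] = 0.3
cov(X,Y) = E[XY] − E[X]E[Y] = 0.3 − (-0.14)(-4) = -0.26

-0.2600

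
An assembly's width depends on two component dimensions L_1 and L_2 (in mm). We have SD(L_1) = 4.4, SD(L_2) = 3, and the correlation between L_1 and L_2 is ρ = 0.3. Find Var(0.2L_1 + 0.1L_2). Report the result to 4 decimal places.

1.0228

Var(L_1) = (4.4)² = 19.36;  Var(L_2) = (3)² = 9
cov(L_1,L_2) = ρ·SD(L_1)·SD(L_2) = 0.3·4.4·3 = 3.96
Var(0.2L_1 + 0.1L_2) = (0.2)²·Var(L_1) + (0.1)²·Var(L_2) + 2·(0.2)·(0.1)·cov(L_1,L_2)
= 0.04·19.36 + 0.01·9 + 0.04·3.96 = 1.0228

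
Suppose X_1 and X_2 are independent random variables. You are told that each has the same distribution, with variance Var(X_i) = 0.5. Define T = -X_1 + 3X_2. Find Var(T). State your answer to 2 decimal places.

By independence, Var(T) = (-1)²Var(X_1) + (3)²Var(X_2)
= (-1)²·0.5 + (3)²·0.5 = 5

5.00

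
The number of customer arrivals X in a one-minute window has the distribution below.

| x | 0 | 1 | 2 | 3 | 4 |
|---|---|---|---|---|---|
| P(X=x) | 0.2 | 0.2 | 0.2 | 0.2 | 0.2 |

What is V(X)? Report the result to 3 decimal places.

E[X] = (0)(0.2) + (1)(0.2) + (2)(0.2) + (3)(0.2) + (4)(0.2) = 2
E[X²] = (0)²(0.2) + (1)²(0.2) + (2)²(0.2) + (3)²(0.2) + (4)²(0.2) = 6
V(X) = E[X²] − (E[X])² = 6 − (2)² = 2

2.000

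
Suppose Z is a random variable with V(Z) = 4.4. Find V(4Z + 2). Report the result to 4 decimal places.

V(4Z + 2) = (4)²·V(Z) = 16·4.4 = 70.4

70.4000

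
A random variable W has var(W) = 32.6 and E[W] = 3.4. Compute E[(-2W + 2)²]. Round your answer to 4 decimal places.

E[-2W + 2] = -2·3.4 + 2 = -4.8
var(-2W + 2) = (-2)²·32.6 = 130.4
E[(-2W + 2)²] = var((-2W + 2)) + (E[(-2W + 2)])² = 130.4 + (-4.8)² = 153.44

153.4400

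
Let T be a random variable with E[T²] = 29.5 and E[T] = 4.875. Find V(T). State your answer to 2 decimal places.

5.73

V(T) = 29.5 − (4.875)² = 5.734375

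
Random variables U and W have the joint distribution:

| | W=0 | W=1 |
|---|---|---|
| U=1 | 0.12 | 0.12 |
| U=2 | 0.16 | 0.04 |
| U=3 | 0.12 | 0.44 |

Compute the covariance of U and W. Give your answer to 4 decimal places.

E[U] = 2.32,  E[W] = 0.6
E[UW] = 1.52
Cov(U,W) = E[UW] − E[U]E[W] = 1.52 − (2.32)(0.6) = 0.128

0.1280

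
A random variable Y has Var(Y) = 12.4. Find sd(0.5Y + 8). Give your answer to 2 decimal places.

Var(0.5Y + 8) = (0.5)²·12.4 = 3.1
sd(0.5Y + 8) = √3.1 ≈ 1.76

1.76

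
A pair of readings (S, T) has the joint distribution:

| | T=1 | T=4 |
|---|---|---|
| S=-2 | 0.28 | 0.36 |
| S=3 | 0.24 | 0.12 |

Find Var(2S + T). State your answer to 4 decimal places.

E[S] = -0.2,  E[T] = 2.44,  E[ST] = -1.28
Var(S) = 5.8 − (-0.2)² = 5.76;  Var(T) = 8.2 − (2.44)² = 2.2464
cov(S,T) = -1.28 − (-0.2)(2.44) = -0.792
Var(2S + T) = (2)²·5.76 + (1)²·2.2464 + 2·(2)·(1)·-0.792 = 22.1184

22.1184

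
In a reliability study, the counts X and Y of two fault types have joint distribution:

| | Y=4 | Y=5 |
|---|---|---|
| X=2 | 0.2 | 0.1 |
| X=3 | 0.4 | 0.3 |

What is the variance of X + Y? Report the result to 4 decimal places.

0.4900

E[X] = 2.7,  E[Y] = 4.4,  E[XY] = 11.9
Var(X) = 7.5 − (2.7)² = 0.21;  Var(Y) = 19.6 − (4.4)² = 0.24
Cov(X,Y) = 11.9 − (2.7)(4.4) = 0.02
Var(X + Y) = (1)²·0.21 + (1)²·0.24 + 2·(1)·(1)·0.02 = 0.49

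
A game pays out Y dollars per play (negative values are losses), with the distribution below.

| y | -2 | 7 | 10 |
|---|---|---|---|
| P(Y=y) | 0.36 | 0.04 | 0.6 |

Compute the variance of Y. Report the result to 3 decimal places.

32.486

E[Y] = (-2)(0.36) + (7)(0.04) + (10)(0.6) = 5.56
E[Y²] = (-2)²(0.36) + (7)²(0.04) + (10)²(0.6) = 63.4
V(Y) = E[Y²] − (E[Y])² = 63.4 − (5.56)² = 32.4864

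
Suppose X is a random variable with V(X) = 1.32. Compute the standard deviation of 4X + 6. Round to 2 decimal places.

4.60

V(4X + 6) = (4)²·1.32 = 21.12
SD(4X + 6) = √21.12 ≈ 4.60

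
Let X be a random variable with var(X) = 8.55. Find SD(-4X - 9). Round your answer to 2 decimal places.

11.70

var(-4X - 9) = (-4)²·8.55 = 136.8
SD(-4X - 9) = √136.8 ≈ 11.70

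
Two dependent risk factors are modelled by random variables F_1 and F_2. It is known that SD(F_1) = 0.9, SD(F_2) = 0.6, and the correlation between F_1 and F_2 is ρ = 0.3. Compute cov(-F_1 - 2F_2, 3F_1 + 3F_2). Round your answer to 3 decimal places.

Var(F_1) = (0.9)² = 0.81;  Var(F_2) = (0.6)² = 0.36
cov(F_1,F_2) = ρ·SD(F_1)·SD(F_2) = 0.3·0.9·0.6 = 0.162
cov(-F_1 - 2F_2, 3F_1 + 3F_2) = (-1)(3)Var(F_1) + (-2)(3)Var(F_2) + [(-1)(3) + (-2)(3)]cov(F_1,F_2)
= -3·0.81 + -6·0.36 + -9·0.162 = -6.048

-6.048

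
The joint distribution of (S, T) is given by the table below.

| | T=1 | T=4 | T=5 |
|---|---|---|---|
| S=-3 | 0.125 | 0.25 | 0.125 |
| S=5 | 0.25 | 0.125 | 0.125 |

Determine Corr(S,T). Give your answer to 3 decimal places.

-0.222

E[S] = 1,  E[T] = 3.125
E[ST] = 1.625
cov(S,T) = E[ST] − E[S]E[T] = 1.625 − (1)(3.125) = -1.5
V(S) = 16,  V(T) = 2.859375
ρ = -1.5 / √(16·2.859375) ≈ -0.222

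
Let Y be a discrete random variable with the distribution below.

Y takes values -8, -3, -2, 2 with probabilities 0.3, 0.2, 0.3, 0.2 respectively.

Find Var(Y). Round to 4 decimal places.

12.7600

E[Y] = (-8)(0.3) + (-3)(0.2) + (-2)(0.3) + (2)(0.2) = -3.2
E[Y²] = (-8)²(0.3) + (-3)²(0.2) + (-2)²(0.3) + (2)²(0.2) = 23
Var(Y) = E[Y²] − (E[Y])² = 23 − (-3.2)² = 12.76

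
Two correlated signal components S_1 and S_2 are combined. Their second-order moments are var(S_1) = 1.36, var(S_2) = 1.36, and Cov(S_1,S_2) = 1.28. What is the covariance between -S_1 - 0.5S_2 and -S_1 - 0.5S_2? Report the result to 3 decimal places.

2.980

Cov(-S_1 - 0.5S_2, -S_1 - 0.5S_2) = (-1)(-1)var(S_1) + (-0.5)(-0.5)var(S_2) + [(-1)(-0.5) + (-0.5)(-1)]Cov(S_1,S_2)
= 1·1.36 + 0.25·1.36 + 1·1.28 = 2.98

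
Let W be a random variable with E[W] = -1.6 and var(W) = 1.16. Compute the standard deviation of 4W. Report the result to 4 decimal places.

4.3081

var(4W) = (4)²·1.16 = 18.56
σ(4W) = √18.56 ≈ 4.3081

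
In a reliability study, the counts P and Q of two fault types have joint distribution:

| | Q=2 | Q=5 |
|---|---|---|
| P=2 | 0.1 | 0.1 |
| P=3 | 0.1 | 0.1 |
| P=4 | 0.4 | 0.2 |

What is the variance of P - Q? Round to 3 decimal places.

E[P] = 3.4,  E[Q] = 3.2,  E[PQ] = 10.7
var(P) = 12.2 − (3.4)² = 0.64;  var(Q) = 12.4 − (3.2)² = 2.16
Cov(P,Q) = 10.7 − (3.4)(3.2) = -0.18
var(P - Q) = (1)²·0.64 + (-1)²·2.16 + 2·(1)·(-1)·-0.18 = 3.16

3.160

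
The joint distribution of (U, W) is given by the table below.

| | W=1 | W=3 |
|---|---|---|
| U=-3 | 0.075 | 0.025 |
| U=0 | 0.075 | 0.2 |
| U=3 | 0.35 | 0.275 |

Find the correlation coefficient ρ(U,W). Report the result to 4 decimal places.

-0.0373

E[U] = 1.575,  E[W] = 2
E[UW] = 3.075
cov(U,W) = E[UW] − E[U]E[W] = 3.075 − (1.575)(2) = -0.075
Var(U) = 4.044375,  Var(W) = 1
ρ = -0.075 / √(4.044375·1) ≈ -0.0373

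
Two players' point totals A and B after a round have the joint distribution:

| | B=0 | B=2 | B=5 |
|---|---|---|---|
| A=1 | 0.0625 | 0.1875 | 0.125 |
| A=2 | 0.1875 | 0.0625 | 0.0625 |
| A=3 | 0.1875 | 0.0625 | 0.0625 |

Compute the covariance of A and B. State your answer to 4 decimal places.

-0.4453

E[A] = 1.9375,  E[B] = 1.875
E[AB] = 3.1875
Cov(A,B) = E[AB] − E[A]E[B] = 3.1875 − (1.9375)(1.875) = -0.4453125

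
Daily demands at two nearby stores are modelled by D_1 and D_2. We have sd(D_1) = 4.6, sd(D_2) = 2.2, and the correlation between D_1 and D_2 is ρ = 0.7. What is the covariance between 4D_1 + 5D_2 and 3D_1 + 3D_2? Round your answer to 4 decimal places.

V(D_1) = (4.6)² = 21.16;  V(D_2) = (2.2)² = 4.84
Cov(D_1,D_2) = ρ·sd(D_1)·sd(D_2) = 0.7·4.6·2.2 = 7.084
Cov(4D_1 + 5D_2, 3D_1 + 3D_2) = (4)(3)V(D_1) + (5)(3)V(D_2) + [(4)(3) + (5)(3)]Cov(D_1,D_2)
= 12·21.16 + 15·4.84 + 27·7.084 = 517.788

517.7880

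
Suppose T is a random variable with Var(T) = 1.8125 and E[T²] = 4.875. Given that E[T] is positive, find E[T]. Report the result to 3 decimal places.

(E[T])² = E[T²] − Var(T) = 4.875 − 1.8125 = 3.0625
E[T] = √3.0625 = 1.75

1.750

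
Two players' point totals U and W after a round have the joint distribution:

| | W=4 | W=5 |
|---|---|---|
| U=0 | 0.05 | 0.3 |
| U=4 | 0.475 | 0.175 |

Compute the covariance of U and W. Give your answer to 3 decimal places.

-0.535

E[U] = 2.6,  E[W] = 4.475
E[UW] = 11.1
Cov(U,W) = E[UW] − E[U]E[W] = 11.1 − (2.6)(4.475) = -0.535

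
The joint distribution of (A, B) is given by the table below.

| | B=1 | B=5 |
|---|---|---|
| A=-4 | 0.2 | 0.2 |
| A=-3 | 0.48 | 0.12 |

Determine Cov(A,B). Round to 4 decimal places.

-0.2880

E[A] = -3.4,  E[B] = 2.28
E[AB] = -8.04
Cov(A,B) = E[AB] − E[A]E[B] = -8.04 − (-3.4)(2.28) = -0.288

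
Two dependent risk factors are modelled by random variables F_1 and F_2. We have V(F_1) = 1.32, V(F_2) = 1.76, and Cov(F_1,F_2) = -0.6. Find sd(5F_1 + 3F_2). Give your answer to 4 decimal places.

5.5534

V(5F_1 + 3F_2) = (5)²·V(F_1) + (3)²·V(F_2) + 2·(5)·(3)·Cov(F_1,F_2)
= 25·1.32 + 9·1.76 + 30·-0.6 = 30.84
sd(5F_1 + 3F_2) = √30.84 ≈ 5.5534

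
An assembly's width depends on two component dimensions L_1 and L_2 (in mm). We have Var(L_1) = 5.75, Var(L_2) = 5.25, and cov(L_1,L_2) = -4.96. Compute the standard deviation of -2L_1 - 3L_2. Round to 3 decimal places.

3.276

Var(-2L_1 - 3L_2) = (-2)²·Var(L_1) + (-3)²·Var(L_2) + 2·(-2)·(-3)·cov(L_1,L_2)
= 4·5.75 + 9·5.25 + 12·-4.96 = 10.73
σ(-2L_1 - 3L_2) = √10.73 ≈ 3.276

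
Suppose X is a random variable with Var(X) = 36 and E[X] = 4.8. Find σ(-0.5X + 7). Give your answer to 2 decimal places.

3.00

Var(-0.5X + 7) = (-0.5)²·36 = 9
σ(-0.5X + 7) = √9 ≈ 3.00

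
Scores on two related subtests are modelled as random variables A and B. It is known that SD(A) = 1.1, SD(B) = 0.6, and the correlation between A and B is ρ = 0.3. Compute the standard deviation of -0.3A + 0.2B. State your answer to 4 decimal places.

0.3155

V(A) = (1.1)² = 1.21;  V(B) = (0.6)² = 0.36
Cov(A,B) = ρ·SD(A)·SD(B) = 0.3·1.1·0.6 = 0.198
V(-0.3A + 0.2B) = (-0.3)²·V(A) + (0.2)²·V(B) + 2·(-0.3)·(0.2)·Cov(A,B)
= 0.09·1.21 + 0.04·0.36 + -0.12·0.198 = 0.09954
SD(-0.3A + 0.2B) = √0.09954 ≈ 0.3155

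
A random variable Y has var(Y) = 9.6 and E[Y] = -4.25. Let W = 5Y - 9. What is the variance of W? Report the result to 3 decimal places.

var(5Y - 9) = (5)²·var(Y) = 25·9.6 = 240

240.000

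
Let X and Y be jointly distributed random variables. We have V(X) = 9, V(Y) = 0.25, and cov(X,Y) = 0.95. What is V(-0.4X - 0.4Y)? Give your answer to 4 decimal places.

V(-0.4X - 0.4Y) = (-0.4)²·V(X) + (-0.4)²·V(Y) + 2·(-0.4)·(-0.4)·cov(X,Y)
= 0.16·9 + 0.16·0.25 + 0.32·0.95 = 1.784

1.7840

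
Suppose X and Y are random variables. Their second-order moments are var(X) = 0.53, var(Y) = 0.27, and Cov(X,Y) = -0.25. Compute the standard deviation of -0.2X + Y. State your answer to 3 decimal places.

0.625

var(-0.2X + Y) = (-0.2)²·var(X) + (1)²·var(Y) + 2·(-0.2)·(1)·Cov(X,Y)
= 0.04·0.53 + 1·0.27 + -0.4·-0.25 = 0.3912
σ(-0.2X + Y) = √0.3912 ≈ 0.625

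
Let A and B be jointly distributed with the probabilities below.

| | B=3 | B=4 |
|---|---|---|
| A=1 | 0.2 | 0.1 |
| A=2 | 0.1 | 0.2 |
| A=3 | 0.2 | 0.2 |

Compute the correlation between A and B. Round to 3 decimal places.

0.120

E[A] = 2.1,  E[B] = 3.5
E[AB] = 7.4
Cov(A,B) = E[AB] − E[A]E[B] = 7.4 − (2.1)(3.5) = 0.05
var(A) = 0.69,  var(B) = 0.25
ρ = 0.05 / √(0.69·0.25) ≈ 0.120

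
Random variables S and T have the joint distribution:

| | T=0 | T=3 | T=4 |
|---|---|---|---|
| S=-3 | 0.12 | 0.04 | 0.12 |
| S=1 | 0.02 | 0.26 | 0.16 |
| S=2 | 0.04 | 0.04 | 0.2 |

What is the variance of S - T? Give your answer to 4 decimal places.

4.1716

E[S] = 0.16,  E[T] = 2.94,  E[ST] = 1.46
var(S) = 4.08 − (0.16)² = 4.0544;  var(T) = 10.74 − (2.94)² = 2.0964
Cov(S,T) = 1.46 − (0.16)(2.94) = 0.9896
var(S - T) = (1)²·4.0544 + (-1)²·2.0964 + 2·(1)·(-1)·0.9896 = 4.1716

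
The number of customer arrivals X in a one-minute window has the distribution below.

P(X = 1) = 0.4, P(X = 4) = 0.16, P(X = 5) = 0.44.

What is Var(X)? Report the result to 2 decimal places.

E[X] = (1)(0.4) + (4)(0.16) + (5)(0.44) = 3.24
E[X²] = (1)²(0.4) + (4)²(0.16) + (5)²(0.44) = 13.96
Var(X) = E[X²] − (E[X])² = 13.96 − (3.24)² = 3.4624

3.46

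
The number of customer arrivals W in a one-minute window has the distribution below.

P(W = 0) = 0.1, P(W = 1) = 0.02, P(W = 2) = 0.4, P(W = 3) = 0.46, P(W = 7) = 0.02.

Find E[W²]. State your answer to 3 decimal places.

6.740

E[W²] = (0)²(0.1) + (1)²(0.02) + (2)²(0.4) + (3)²(0.46) + (7)²(0.02) = 6.74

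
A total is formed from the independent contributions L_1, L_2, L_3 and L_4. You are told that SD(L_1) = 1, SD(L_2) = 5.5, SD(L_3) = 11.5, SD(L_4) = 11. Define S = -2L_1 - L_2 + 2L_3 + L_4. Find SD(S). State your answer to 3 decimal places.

Var(L_1) = 1, Var(L_2) = 30.25, Var(L_3) = 132.25, Var(L_4) = 121
By independence, Var(S) = (-2)²Var(L_1) + (-1)²Var(L_2) + (2)²Var(L_3) + (1)²Var(L_4)
= (-2)²·1 + (-1)²·30.25 + (2)²·132.25 + (1)²·121 = 684.25
SD(S) = √684.25 ≈ 26.158

26.158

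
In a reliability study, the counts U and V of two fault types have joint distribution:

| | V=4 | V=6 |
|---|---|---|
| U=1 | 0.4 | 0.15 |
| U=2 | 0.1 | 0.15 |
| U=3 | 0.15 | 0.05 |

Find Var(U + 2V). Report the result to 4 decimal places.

4.4475

E[U] = 1.65,  E[V] = 4.7,  E[UV] = 7.8
Var(U) = 3.35 − (1.65)² = 0.6275;  Var(V) = 23 − (4.7)² = 0.91
Cov(U,V) = 7.8 − (1.65)(4.7) = 0.045
Var(U + 2V) = (1)²·0.6275 + (2)²·0.91 + 2·(1)·(2)·0.045 = 4.4475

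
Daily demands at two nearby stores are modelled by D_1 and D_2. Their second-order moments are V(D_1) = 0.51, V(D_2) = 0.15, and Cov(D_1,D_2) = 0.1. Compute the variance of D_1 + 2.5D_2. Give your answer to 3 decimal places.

V(D_1 + 2.5D_2) = (1)²·V(D_1) + (2.5)²·V(D_2) + 2·(1)·(2.5)·Cov(D_1,D_2)
= 1·0.51 + 6.25·0.15 + 5·0.1 = 1.9475

1.948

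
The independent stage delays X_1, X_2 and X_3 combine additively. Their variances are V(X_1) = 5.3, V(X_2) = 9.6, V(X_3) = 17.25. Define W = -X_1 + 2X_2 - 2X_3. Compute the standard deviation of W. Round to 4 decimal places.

By independence, V(W) = (-1)²V(X_1) + (2)²V(X_2) + (-2)²V(X_3)
= (-1)²·5.3 + (2)²·9.6 + (-2)²·17.25 = 112.7
SD(W) = √112.7 ≈ 10.6160

10.6160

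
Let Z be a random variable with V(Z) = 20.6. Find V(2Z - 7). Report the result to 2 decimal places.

V(2Z - 7) = (2)²·V(Z) = 4·20.6 = 82.4

82.40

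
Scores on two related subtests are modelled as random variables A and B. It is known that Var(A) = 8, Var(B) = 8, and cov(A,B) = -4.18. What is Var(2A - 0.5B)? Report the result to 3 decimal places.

42.360

Var(2A - 0.5B) = (2)²·Var(A) + (-0.5)²·Var(B) + 2·(2)·(-0.5)·cov(A,B)
= 4·8 + 0.25·8 + -2·-4.18 = 42.36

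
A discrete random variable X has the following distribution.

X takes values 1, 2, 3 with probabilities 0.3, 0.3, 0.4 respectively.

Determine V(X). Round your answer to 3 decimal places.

0.690

E[X] = (1)(0.3) + (2)(0.3) + (3)(0.4) = 2.1
E[X²] = (1)²(0.3) + (2)²(0.3) + (3)²(0.4) = 5.1
V(X) = E[X²] − (E[X])² = 5.1 − (2.1)² = 0.69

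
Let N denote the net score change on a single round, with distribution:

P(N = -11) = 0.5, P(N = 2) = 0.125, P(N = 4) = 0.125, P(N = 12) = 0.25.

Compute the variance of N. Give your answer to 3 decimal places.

E[N] = (-11)(0.5) + (2)(0.125) + (4)(0.125) + (12)(0.25) = -1.75
E[N²] = (-11)²(0.5) + (2)²(0.125) + (4)²(0.125) + (12)²(0.25) = 99
Var(N) = E[N²] − (E[N])² = 99 − (-1.75)² = 95.9375

95.938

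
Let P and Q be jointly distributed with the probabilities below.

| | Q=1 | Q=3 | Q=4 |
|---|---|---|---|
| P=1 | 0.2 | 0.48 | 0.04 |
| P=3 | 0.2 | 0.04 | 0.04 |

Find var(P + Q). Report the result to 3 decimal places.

E[P] = 1.56,  E[Q] = 2.28,  E[PQ] = 3.24
var(P) = 3.24 − (1.56)² = 0.8064;  var(Q) = 6.36 − (2.28)² = 1.1616
cov(P,Q) = 3.24 − (1.56)(2.28) = -0.3168
var(P + Q) = (1)²·0.8064 + (1)²·1.1616 + 2·(1)·(1)·-0.3168 = 1.3344

1.334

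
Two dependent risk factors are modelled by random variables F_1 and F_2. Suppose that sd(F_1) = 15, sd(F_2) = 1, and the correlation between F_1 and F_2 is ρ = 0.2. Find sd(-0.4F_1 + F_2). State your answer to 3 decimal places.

var(F_1) = (15)² = 225;  var(F_2) = (1)² = 1
cov(F_1,F_2) = ρ·sd(F_1)·sd(F_2) = 0.2·15·1 = 3
var(-0.4F_1 + F_2) = (-0.4)²·var(F_1) + (1)²·var(F_2) + 2·(-0.4)·(1)·cov(F_1,F_2)
= 0.16·225 + 1·1 + -0.8·3 = 34.6
sd(-0.4F_1 + F_2) = √34.6 ≈ 5.882

5.882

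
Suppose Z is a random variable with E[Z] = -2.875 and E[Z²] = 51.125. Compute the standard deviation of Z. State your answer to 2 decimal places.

6.55

V(Z) = 51.125 − (-2.875)² = 42.859375
sd(Z) = √42.859375 ≈ 6.55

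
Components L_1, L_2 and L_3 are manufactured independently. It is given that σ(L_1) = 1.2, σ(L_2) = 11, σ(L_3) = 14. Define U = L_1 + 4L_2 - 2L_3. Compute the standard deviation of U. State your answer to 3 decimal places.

52.167

V(L_1) = 1.44, V(L_2) = 121, V(L_3) = 196
By independence, V(U) = (1)²V(L_1) + (4)²V(L_2) + (-2)²V(L_3)
= (1)²·1.44 + (4)²·121 + (-2)²·196 = 2721.44
σ(U) = √2721.44 ≈ 52.167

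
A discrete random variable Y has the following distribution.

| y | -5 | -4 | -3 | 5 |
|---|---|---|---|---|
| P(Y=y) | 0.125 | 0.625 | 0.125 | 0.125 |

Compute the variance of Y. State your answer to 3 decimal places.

E[Y] = (-5)(0.125) + (-4)(0.625) + (-3)(0.125) + (5)(0.125) = -2.875
E[Y²] = (-5)²(0.125) + (-4)²(0.625) + (-3)²(0.125) + (5)²(0.125) = 17.375
Var(Y) = E[Y²] − (E[Y])² = 17.375 − (-2.875)² = 9.109375

9.109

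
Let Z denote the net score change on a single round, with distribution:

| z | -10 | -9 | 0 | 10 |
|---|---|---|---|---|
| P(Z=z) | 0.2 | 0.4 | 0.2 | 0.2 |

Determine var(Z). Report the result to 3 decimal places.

59.440

E[Z] = (-10)(0.2) + (-9)(0.4) + (0)(0.2) + (10)(0.2) = -3.6
E[Z²] = (-10)²(0.2) + (-9)²(0.4) + (0)²(0.2) + (10)²(0.2) = 72.4
var(Z) = E[Z²] − (E[Z])² = 72.4 − (-3.6)² = 59.44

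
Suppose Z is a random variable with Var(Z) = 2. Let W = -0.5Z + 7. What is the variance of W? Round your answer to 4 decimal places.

0.5000

Var(-0.5Z + 7) = (-0.5)²·Var(Z) = 0.25·2 = 0.5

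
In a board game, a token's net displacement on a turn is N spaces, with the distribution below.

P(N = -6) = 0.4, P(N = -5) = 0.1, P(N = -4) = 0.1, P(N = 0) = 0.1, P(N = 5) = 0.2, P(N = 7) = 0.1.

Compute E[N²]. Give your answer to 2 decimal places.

28.40

E[N²] = (-6)²(0.4) + (-5)²(0.1) + (-4)²(0.1) + (0)²(0.1) + (5)²(0.2) + (7)²(0.1) = 28.4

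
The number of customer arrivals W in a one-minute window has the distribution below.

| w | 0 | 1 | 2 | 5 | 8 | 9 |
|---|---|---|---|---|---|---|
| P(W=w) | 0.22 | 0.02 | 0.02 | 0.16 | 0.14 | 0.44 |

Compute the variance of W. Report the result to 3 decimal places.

13.416

E[W] = (0)(0.22) + (1)(0.02) + (2)(0.02) + (5)(0.16) + (8)(0.14) + (9)(0.44) = 5.94
E[W²] = (0)²(0.22) + (1)²(0.02) + (2)²(0.02) + (5)²(0.16) + (8)²(0.14) + (9)²(0.44) = 48.7
Var(W) = E[W²] − (E[W])² = 48.7 − (5.94)² = 13.4164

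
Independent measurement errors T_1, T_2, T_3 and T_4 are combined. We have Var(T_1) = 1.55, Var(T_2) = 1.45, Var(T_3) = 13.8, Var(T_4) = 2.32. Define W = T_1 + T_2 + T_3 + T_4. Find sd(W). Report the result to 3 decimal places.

By independence, Var(W) = (1)²Var(T_1) + (1)²Var(T_2) + (1)²Var(T_3) + (1)²Var(T_4)
= (1)²·1.55 + (1)²·1.45 + (1)²·13.8 + (1)²·2.32 = 19.12
sd(W) = √19.12 ≈ 4.373

4.373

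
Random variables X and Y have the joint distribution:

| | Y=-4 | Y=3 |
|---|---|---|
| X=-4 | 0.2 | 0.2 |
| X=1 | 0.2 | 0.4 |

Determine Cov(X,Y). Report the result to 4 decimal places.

E[X] = -1,  E[Y] = 0.2
E[XY] = 1.2
Cov(X,Y) = E[XY] − E[X]E[Y] = 1.2 − (-1)(0.2) = 1.4

1.4000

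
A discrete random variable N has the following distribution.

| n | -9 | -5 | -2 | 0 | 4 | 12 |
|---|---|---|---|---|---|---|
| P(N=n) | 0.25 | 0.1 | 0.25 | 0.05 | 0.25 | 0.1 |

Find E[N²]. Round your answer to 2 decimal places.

42.15

E[N²] = (-9)²(0.25) + (-5)²(0.1) + (-2)²(0.25) + (0)²(0.05) + (4)²(0.25) + (12)²(0.1) = 42.15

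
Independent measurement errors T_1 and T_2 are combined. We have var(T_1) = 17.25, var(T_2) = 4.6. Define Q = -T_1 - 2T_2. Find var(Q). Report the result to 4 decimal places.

35.6500

By independence, var(Q) = (-1)²var(T_1) + (-2)²var(T_2)
= (-1)²·17.25 + (-2)²·4.6 = 35.65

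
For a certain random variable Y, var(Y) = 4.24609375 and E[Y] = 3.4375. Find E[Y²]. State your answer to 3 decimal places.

E[Y²] = var(Y) + (E[Y])² = 4.24609375 + (3.4375)² = 16.0625

16.063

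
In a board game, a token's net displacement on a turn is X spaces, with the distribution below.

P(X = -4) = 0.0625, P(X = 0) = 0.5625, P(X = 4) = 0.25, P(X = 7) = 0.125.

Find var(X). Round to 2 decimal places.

8.48

E[X] = (-4)(0.0625) + (0)(0.5625) + (4)(0.25) + (7)(0.125) = 1.625
E[X²] = (-4)²(0.0625) + (0)²(0.5625) + (4)²(0.25) + (7)²(0.125) = 11.125
var(X) = E[X²] − (E[X])² = 11.125 − (1.625)² = 8.484375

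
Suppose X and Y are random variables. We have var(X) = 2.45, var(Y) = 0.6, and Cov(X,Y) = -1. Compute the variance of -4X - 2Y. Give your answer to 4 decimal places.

25.6000

var(-4X - 2Y) = (-4)²·var(X) + (-2)²·var(Y) + 2·(-4)·(-2)·Cov(X,Y)
= 16·2.45 + 4·0.6 + 16·-1 = 25.6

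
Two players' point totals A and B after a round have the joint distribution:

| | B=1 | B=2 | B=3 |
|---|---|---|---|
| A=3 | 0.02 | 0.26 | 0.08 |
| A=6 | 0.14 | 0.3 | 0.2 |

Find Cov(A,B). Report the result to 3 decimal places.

-0.050

E[A] = 4.92,  E[B] = 2.12
E[AB] = 10.38
Cov(A,B) = E[AB] − E[A]E[B] = 10.38 − (4.92)(2.12) = -0.0504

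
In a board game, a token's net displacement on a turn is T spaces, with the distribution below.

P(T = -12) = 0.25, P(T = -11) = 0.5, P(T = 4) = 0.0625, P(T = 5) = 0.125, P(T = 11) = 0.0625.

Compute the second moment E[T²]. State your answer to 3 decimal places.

108.188

E[T²] = (-12)²(0.25) + (-11)²(0.5) + (4)²(0.0625) + (5)²(0.125) + (11)²(0.0625) = 108.1875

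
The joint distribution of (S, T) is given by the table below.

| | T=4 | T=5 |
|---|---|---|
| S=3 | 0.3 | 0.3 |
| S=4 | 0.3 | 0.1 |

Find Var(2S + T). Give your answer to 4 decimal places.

E[S] = 3.4,  E[T] = 4.4,  E[ST] = 14.9
Var(S) = 11.8 − (3.4)² = 0.24;  Var(T) = 19.6 − (4.4)² = 0.24
cov(S,T) = 14.9 − (3.4)(4.4) = -0.06
Var(2S + T) = (2)²·0.24 + (1)²·0.24 + 2·(2)·(1)·-0.06 = 0.96

0.9600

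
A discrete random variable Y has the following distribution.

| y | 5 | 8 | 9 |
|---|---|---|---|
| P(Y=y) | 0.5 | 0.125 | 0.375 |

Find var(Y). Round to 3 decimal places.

3.609

E[Y] = (5)(0.5) + (8)(0.125) + (9)(0.375) = 6.875
E[Y²] = (5)²(0.5) + (8)²(0.125) + (9)²(0.375) = 50.875
var(Y) = E[Y²] − (E[Y])² = 50.875 − (6.875)² = 3.609375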